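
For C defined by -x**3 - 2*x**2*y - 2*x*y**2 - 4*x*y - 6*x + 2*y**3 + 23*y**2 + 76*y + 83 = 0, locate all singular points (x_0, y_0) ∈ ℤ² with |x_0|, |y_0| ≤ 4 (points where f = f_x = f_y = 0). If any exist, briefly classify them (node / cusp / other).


Singular points: {(2, -3)}; classification: cusp.

Compute partial derivatives:
  f_x = -3*x**2 - 4*x*y - 2*y**2 - 4*y - 6.
  f_y = -2*x**2 - 4*x*y - 4*x + 6*y**2 + 46*y + 76.
Scan x_0 ∈ {−4, ..., 4}. For each x_0, f_y(x_0, y) is a polynomial in y; find its integer roots y ∈ {−4, ..., 4}, then test f_x and f at those candidates.
  x = -4: f_y(-4, y) = 6*y**2 + 62*y + 60; no integer root y with |y| ≤ 4.
  x = -3: f_y(-3, y) = 6*y**2 + 58*y + 70; no integer root y with |y| ≤ 4.
  x = -2: f_y(-2, y) = 6*y**2 + 54*y + 76; no integer root y with |y| ≤ 4.
  x = -1: f_y(-1, y) = 6*y**2 + 50*y + 78; no integer root y with |y| ≤ 4.
  x = 0: f_y(0, y) = 6*y**2 + 46*y + 76; no integer root y with |y| ≤ 4.
  x = 1: f_y(1, y) = 6*y**2 + 42*y + 70; no integer root y with |y| ≤ 4.
  x = 2: f_y(2, y) = 6*y**2 + 38*y + 60; vanishes at y ∈ {-3}. (2, -3): f_x = 0, f = 0 — SINGULAR.
  x = 3: f_y(3, y) = 6*y**2 + 34*y + 46; no integer root y with |y| ≤ 4.
  x = 4: f_y(4, y) = 6*y**2 + 30*y + 28; no integer root y with |y| ≤ 4.
Only singular point on the grid: (2, -3).
Classify: substitute x = 2 + u, y = -3 + v and expand: f = -u**3 - 2*u**2*v - 2*u*v**2 + 2*v**3 + v**2.
No constant or linear terms (consistent with a singular point). Quadratic part: v**2. Cubic part: -u**3 - 2*u**2*v - 2*u*v**2 + 2*v**3.
The quadratic part v**2 is a perfect square, so there is a single (double) tangent line v = 0, i.e. y = -3. Restricting the cubic part to that line (v = 0) leaves -u**3 ≠ 0, so f is not divisible by v and the branch is v² ≈ u**3 to lowest order — this is a cusp.
Classification: cusp.


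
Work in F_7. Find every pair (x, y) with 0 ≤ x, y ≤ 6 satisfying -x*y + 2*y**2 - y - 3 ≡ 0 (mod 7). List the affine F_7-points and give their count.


Affine F_7-points: {(0, 5), (0, 6), (1, 4), (4, 3), (5, 1), (5, 2)}; count = 6.

For each of the 49 pairs (x, y) ∈ F_7², evaluate f(x, y) mod 7. Record the zeros.
  x = 0: [0↦4, 1↦5, 2↦3, 3↦5, 4↦4, 5↦0, 6↦0]  zeros at y ∈ {5, 6}
  x = 1: [0↦4, 1↦4, 2↦1, 3↦2, 4↦0, 5↦2, 6↦1]  zeros at y ∈ {4}
  x = 2: [0↦4, 1↦3, 2↦6, 3↦6, 4↦3, 5↦4, 6↦2]  zeros at y ∈ ∅
  x = 3: [0↦4, 1↦2, 2↦4, 3↦3, 4↦6, 5↦6, 6↦3]  zeros at y ∈ ∅
  x = 4: [0↦4, 1↦1, 2↦2, 3↦0, 4↦2, 5↦1, 6↦4]  zeros at y ∈ {3}
  x = 5: [0↦4, 1↦0, 2↦0, 3↦4, 4↦5, 5↦3, 6↦5]  zeros at y ∈ {1, 2}
  x = 6: [0↦4, 1↦6, 2↦5, 3↦1, 4↦1, 5↦5, 6↦6]  zeros at y ∈ ∅
Collecting zeros: affine points = {(0, 5), (0, 6), (1, 4), (4, 3), (5, 1), (5, 2)}.
Total count |C(F_7)_aff| = 6.


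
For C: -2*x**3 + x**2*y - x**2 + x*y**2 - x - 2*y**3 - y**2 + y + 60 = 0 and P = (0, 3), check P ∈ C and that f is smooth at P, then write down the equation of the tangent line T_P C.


Tangent line at P: 8*x - 59*y + 177 = 0.

Step 1: f(0, 3) = 0, so P lies on C.
Step 2: partial derivatives
  f_x(x, y) = -6*x**2 + 2*x*y - 2*x + y**2 - 1, f_y(x, y) = x**2 + 2*x*y - 6*y**2 - 2*y + 1.
  f_x(P) = 8, f_y(P) = -59 (gradient nonzero, so P is smooth).
Step 3: tangent line at P: 8·(x − 0) + -59·(y − 3) = 0.
Expanding: 8*x - 59*y + 177 = 0.


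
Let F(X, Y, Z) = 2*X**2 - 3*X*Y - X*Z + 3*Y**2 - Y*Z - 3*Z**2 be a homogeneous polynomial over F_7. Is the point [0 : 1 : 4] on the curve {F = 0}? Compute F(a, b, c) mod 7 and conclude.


F(0,1,4) ≡ 0 (mod 7); P is on the curve.

Evaluate F(0, 1, 4) term-by-term (mod 7).
  2*X**2 ↦ 2·0·1·1 = 0
  -3*X*Y ↦ -3·0·1·1 = 0
  -X*Z ↦ -1·0·1·4 = 0
  3*Y**2 ↦ 3·1·1·1 = 3
  -Y*Z ↦ -1·1·1·4 = -4
  -3*Z**2 ↦ -3·1·1·16 = -48
Sum: F(0, 1, 4) = (0) + (0) + (0) + (3) + (-4) + (-48) = -49.
Reducing mod 7: -49 ≡ 0 (mod 7).
Since F(a, b, c) ≡ 0 (mod 7), P lies on the curve.


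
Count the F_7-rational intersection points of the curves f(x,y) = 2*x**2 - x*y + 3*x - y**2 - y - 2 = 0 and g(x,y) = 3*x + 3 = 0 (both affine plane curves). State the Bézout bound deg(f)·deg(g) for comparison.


Common zeros: {(6, 2), (6, 5)}; count = 2; Bézout bound = 2.

deg(f) = 2, deg(g) = 1, so Bézout bound = 2.
Scan x ∈ F_7. For each x, list the y ∈ F_7 with f(x, y) ≡ 0 and those with g(x, y) ≡ 0 (mod 7); the common zeros in that column are the intersection.
  x = 0: f ≡ 0 at y ∈ {3}; g ≡ 0 at y ∈ ∅; common: ∅.
  x = 1: f ≡ 0 at y ∈ {1, 4}; g ≡ 0 at y ∈ ∅; common: ∅.
  x = 2: f ≡ 0 at y ∈ {5, 6}; g ≡ 0 at y ∈ ∅; common: ∅.
  x = 3: f ≡ 0 at y ∈ {4, 6}; g ≡ 0 at y ∈ ∅; common: ∅.
  x = 4: f ≡ 0 at y ∈ {0, 2}; g ≡ 0 at y ∈ ∅; common: ∅.
  x = 5: f ≡ 0 at y ∈ {0, 1}; g ≡ 0 at y ∈ ∅; common: ∅.
  x = 6: f ≡ 0 at y ∈ {2, 5}; g ≡ 0 at y ∈ {0, 1, 2, 3, 4, 5, 6}; common: {2, 5}.
Collecting: common zeros = {(6, 2), (6, 5)}, so the count is 2.
Comparison with the Bézout bound: 2 ≤ 2 = deg(f)·deg(g), as expected for curves with no common component (the bound is attained).


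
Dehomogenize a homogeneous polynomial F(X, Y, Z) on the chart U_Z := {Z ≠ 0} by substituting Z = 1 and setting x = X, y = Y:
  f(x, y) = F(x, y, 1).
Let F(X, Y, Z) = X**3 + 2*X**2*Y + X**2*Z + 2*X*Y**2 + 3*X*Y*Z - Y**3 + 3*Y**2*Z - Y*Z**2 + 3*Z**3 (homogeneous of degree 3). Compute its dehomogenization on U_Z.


f(x, y) = x**3 + 2*x**2*y + x**2 + 2*x*y**2 + 3*x*y - y**3 + 3*y**2 - y + 3

On U_Z we set Z = 1. Each monomial c·X^i·Y^j·Z^k in F becomes c·x^i·y^j·1^k = c·x^i·y^j.
Substituting Z = 1: F(X, Y, 1) = x**3 + 2*x**2*y + x**2 + 2*x*y**2 + 3*x*y - y**3 + 3*y**2 - y + 3.
Note: deg(f) ≤ deg(F) = 3; strict inequality happens when F is divisible by Z (lost terms).


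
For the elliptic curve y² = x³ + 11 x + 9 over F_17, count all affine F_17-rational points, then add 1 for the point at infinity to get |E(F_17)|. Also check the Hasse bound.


Affine points = {(0, 3), (0, 14), (1, 2), (1, 15), (3, 1), (3, 16), (4, 7), (4, 10), (5, 6), (5, 11), (6, 6), (6, 11), (7, 2), (7, 15), (9, 2), (9, 15), (11, 4), (11, 13), (12, 4), (12, 13), (14, 0), (15, 8), (15, 9)}; affine count = 23; |E(F_17)| = 24.

Discriminant check: Δ ∝ 4a³ + 27b² = 4·11³ + 27·9² = 4·1331 + 27·81 ≡ 14 (mod 17). Nonzero ⇒ E is nonsingular.
For each x ∈ F_17, compute rhs = x³ + 11·x + 9 mod 17, then count y ∈ F_17 with y² ≡ rhs.
  x = 0: rhs = 9, matching y values: 3, 14 (2 points).
  x = 1: rhs = 4, matching y values: 2, 15 (2 points).
  x = 2: rhs = 5, matching y values: none (0 points).
  x = 3: rhs = 1, matching y values: 1, 16 (2 points).
  x = 4: rhs = 15, matching y values: 7, 10 (2 points).
  x = 5: rhs = 2, matching y values: 6, 11 (2 points).
  x = 6: rhs = 2, matching y values: 6, 11 (2 points).
  x = 7: rhs = 4, matching y values: 2, 15 (2 points).
  x = 8: rhs = 14, matching y values: none (0 points).
  x = 9: rhs = 4, matching y values: 2, 15 (2 points).
  x = 10: rhs = 14, matching y values: none (0 points).
  x = 11: rhs = 16, matching y values: 4, 13 (2 points).
  x = 12: rhs = 16, matching y values: 4, 13 (2 points).
  x = 13: rhs = 3, matching y values: none (0 points).
  x = 14: rhs = 0, matching y values: 0 (1 points).
  x = 15: rhs = 13, matching y values: 8, 9 (2 points).
  x = 16: rhs = 14, matching y values: none (0 points).
Total affine count: 23.
Full point count |E(F_17)| = 23 + 1 = 24.
Hasse bound: |24 − (17+1)| = |6| = 6 ≤ 2√17 ≈ 8.2462 ✓.


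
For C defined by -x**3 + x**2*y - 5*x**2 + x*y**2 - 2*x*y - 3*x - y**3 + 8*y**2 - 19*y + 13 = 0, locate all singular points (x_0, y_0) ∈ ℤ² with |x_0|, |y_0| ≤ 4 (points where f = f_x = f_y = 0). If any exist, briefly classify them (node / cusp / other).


Singular points: {(-1, 2)}; classification: cusp.

Compute partial derivatives:
  f_x = -3*x**2 + 2*x*y - 10*x + y**2 - 2*y - 3.
  f_y = x**2 + 2*x*y - 2*x - 3*y**2 + 16*y - 19.
Scan x_0 ∈ {−4, ..., 4}. For each x_0, f_y(x_0, y) is a polynomial in y; find its integer roots y ∈ {−4, ..., 4}, then test f_x and f at those candidates.
  x = -4: f_y(-4, y) = -3*y**2 + 8*y + 5; no integer root y with |y| ≤ 4.
  x = -3: f_y(-3, y) = -3*y**2 + 10*y - 4; no integer root y with |y| ≤ 4.
  x = -2: f_y(-2, y) = -3*y**2 + 12*y - 11; no integer root y with |y| ≤ 4.
  x = -1: f_y(-1, y) = -3*y**2 + 14*y - 16; vanishes at y ∈ {2}. (-1, 2): f_x = 0, f = 0 — SINGULAR.
  x = 0: f_y(0, y) = -3*y**2 + 16*y - 19; no integer root y with |y| ≤ 4.
  x = 1: f_y(1, y) = -3*y**2 + 18*y - 20; no integer root y with |y| ≤ 4.
  x = 2: f_y(2, y) = -3*y**2 + 20*y - 19; no integer root y with |y| ≤ 4.
  x = 3: f_y(3, y) = -3*y**2 + 22*y - 16; no integer root y with |y| ≤ 4.
  x = 4: f_y(4, y) = -3*y**2 + 24*y - 11; no integer root y with |y| ≤ 4.
Only singular point on the grid: (-1, 2).
Classify: substitute x = -1 + u, y = 2 + v and expand: f = -u**3 + u**2*v + u*v**2 - v**3 + v**2.
No constant or linear terms (consistent with a singular point). Quadratic part: v**2. Cubic part: -u**3 + u**2*v + u*v**2 - v**3.
The quadratic part v**2 is a perfect square, so there is a single (double) tangent line v = 0, i.e. y = 2. Restricting the cubic part to that line (v = 0) leaves -u**3 ≠ 0, so f is not divisible by v and the branch is v² ≈ u**3 to lowest order — this is a cusp.
Classification: cusp.


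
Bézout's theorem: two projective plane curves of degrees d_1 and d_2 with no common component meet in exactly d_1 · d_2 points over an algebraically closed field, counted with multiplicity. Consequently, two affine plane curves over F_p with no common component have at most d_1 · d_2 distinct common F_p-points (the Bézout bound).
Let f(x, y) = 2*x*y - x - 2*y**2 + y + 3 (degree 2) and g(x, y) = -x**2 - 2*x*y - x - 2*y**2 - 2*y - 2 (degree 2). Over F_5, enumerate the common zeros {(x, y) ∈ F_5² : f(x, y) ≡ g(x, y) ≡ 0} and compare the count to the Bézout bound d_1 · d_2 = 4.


Common zeros: {(1, 2)}; count = 1; Bézout bound = 4.

deg(f) = 2, deg(g) = 2, so Bézout bound = 4.
Scan x ∈ F_5. For each x, list the y ∈ F_5 with f(x, y) ≡ 0 and those with g(x, y) ≡ 0 (mod 5); the common zeros in that column are the intersection.
  x = 0: f ≡ 0 at y ∈ {4}; g ≡ 0 at y ∈ ∅; common: ∅.
  x = 1: f ≡ 0 at y ∈ {2}; g ≡ 0 at y ∈ {1, 2}; common: {2}.
  x = 2: f ≡ 0 at y ∈ ∅; g ≡ 0 at y ∈ ∅; common: ∅.
  x = 3: f ≡ 0 at y ∈ {0, 1}; g ≡ 0 at y ∈ ∅; common: ∅.
  x = 4: f ≡ 0 at y ∈ ∅; g ≡ 0 at y ∈ {2, 3}; common: ∅.
Collecting: common zeros = {(1, 2)}, so the count is 1.
Comparison with the Bézout bound: 1 ≤ 4 = deg(f)·deg(g), as expected for curves with no common component (the affine F_5-count falls short of the bound because intersections may lie at infinity, over extension fields, or carry multiplicity).


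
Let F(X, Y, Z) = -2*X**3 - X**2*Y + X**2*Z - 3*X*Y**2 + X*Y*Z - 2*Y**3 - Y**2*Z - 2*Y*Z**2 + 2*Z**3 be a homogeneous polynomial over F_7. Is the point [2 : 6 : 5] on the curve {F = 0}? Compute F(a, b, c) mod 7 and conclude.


F(2,6,5) ≡ 2 (mod 7); P is NOT on the curve.

Evaluate F(2, 6, 5) term-by-term (mod 7).
  -2*X**3 ↦ -2·8·1·1 = -16
  -X**2*Y ↦ -1·4·6·1 = -24
  X**2*Z ↦ 1·4·1·5 = 20
  -3*X*Y**2 ↦ -3·2·36·1 = -216
  X*Y*Z ↦ 1·2·6·5 = 60
  -2*Y**3 ↦ -2·1·216·1 = -432
  -Y**2*Z ↦ -1·1·36·5 = -180
  -2*Y*Z**2 ↦ -2·1·6·25 = -300
  2*Z**3 ↦ 2·1·1·125 = 250
Sum: F(2, 6, 5) = (-16) + (-24) + (20) + (-216) + (60) + (-432) + (-180) + (-300) + (250) = -838.
Reducing mod 7: -838 ≡ 2 (mod 7).
Since F(a, b, c) ≡ 2 ≠ 0 (mod 7), P does NOT lie on the curve.


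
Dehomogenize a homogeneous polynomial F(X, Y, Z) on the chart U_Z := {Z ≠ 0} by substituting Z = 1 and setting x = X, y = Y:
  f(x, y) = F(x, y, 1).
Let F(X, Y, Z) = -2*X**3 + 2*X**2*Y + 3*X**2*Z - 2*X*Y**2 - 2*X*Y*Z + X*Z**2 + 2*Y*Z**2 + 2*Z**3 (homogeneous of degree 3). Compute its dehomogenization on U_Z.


f(x, y) = -2*x**3 + 2*x**2*y + 3*x**2 - 2*x*y**2 - 2*x*y + x + 2*y + 2

On U_Z we set Z = 1. Each monomial c·X^i·Y^j·Z^k in F becomes c·x^i·y^j·1^k = c·x^i·y^j.
Substituting Z = 1: F(X, Y, 1) = -2*x**3 + 2*x**2*y + 3*x**2 - 2*x*y**2 - 2*x*y + x + 2*y + 2.
Note: deg(f) ≤ deg(F) = 3; strict inequality happens when F is divisible by Z (lost terms).


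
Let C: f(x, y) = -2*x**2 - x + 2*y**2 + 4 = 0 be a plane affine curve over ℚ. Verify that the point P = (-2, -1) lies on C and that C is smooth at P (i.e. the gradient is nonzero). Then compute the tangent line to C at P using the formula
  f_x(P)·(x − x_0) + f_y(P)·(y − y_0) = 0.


Tangent line at P: 7*x - 4*y + 10 = 0.

Step 1: f(-2, -1) = 0, so P lies on C.
Step 2: partial derivatives
  f_x(x, y) = -4*x - 1, f_y(x, y) = 4*y.
  f_x(P) = 7, f_y(P) = -4 (gradient nonzero, so P is smooth).
Step 3: tangent line at P: 7·(x − -2) + -4·(y − -1) = 0.
Expanding: 7*x - 4*y + 10 = 0.


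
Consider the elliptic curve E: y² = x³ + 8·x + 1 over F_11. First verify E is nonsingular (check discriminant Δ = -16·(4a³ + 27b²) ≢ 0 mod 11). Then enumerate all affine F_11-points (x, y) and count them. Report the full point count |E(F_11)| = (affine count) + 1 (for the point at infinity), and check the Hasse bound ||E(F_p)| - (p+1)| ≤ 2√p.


Affine points = {(0, 1), (0, 10), (2, 5), (2, 6), (4, 3), (4, 8), (5, 1), (5, 10), (6, 1), (6, 10), (7, 2), (7, 9), (8, 4), (8, 7), (10, 5), (10, 6)}; affine count = 16; |E(F_11)| = 17.

Discriminant check: Δ ∝ 4a³ + 27b² = 4·8³ + 27·1² = 4·512 + 27·1 ≡ 7 (mod 11). Nonzero ⇒ E is nonsingular.
For each x ∈ F_11, compute rhs = x³ + 8·x + 1 mod 11, then count y ∈ F_11 with y² ≡ rhs.
  x = 0: rhs = 1, matching y values: 1, 10 (2 points).
  x = 1: rhs = 10, matching y values: none (0 points).
  x = 2: rhs = 3, matching y values: 5, 6 (2 points).
  x = 3: rhs = 8, matching y values: none (0 points).
  x = 4: rhs = 9, matching y values: 3, 8 (2 points).
  x = 5: rhs = 1, matching y values: 1, 10 (2 points).
  x = 6: rhs = 1, matching y values: 1, 10 (2 points).
  x = 7: rhs = 4, matching y values: 2, 9 (2 points).
  x = 8: rhs = 5, matching y values: 4, 7 (2 points).
  x = 9: rhs = 10, matching y values: none (0 points).
  x = 10: rhs = 3, matching y values: 5, 6 (2 points).
Total affine count: 16.
Full point count |E(F_11)| = 16 + 1 = 17.
Hasse bound: |17 − (11+1)| = |5| = 5 ≤ 2√11 ≈ 6.6332 ✓.


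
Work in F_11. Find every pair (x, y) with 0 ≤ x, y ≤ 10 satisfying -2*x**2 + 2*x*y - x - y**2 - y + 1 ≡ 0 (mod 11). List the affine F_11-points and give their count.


Affine F_11-points: {(0, 3), (0, 7), (1, 5), (1, 7), (3, 8), (6, 0), (8, 1), (8, 3), (9, 1), (9, 5), (10, 0), (10, 8)}; count = 12.

For each of the 121 pairs (x, y) ∈ F_11², evaluate f(x, y) mod 11. Record the zeros.
  x = 0: [0↦1, 1↦10, 2↦6, 3↦0, 4↦3, 5↦4, 6↦3, 7↦0, 8↦6, 9↦10, 10↦1]  zeros at y ∈ {3, 7}
  x = 1: [0↦9, 1↦9, 2↦7, 3↦3, 4↦8, 5↦0, 6↦1, 7↦0, 8↦8, 9↦3, 10↦7]  zeros at y ∈ {5, 7}
  x = 2: [0↦2, 1↦4, 2↦4, 3↦2, 4↦9, 5↦3, 6↦6, 7↦7, 8↦6, 9↦3, 10↦9]  zeros at y ∈ ∅
  x = 3: [0↦2, 1↦6, 2↦8, 3↦8, 4↦6, 5↦2, 6↦7, 7↦10, 8↦0, 9↦10, 10↦7]  zeros at y ∈ {8}
  x = 4: [0↦9, 1↦4, 2↦8, 3↦10, 4↦10, 5↦8, 6↦4, 7↦9, 8↦1, 9↦2, 10↦1]  zeros at y ∈ ∅
  x = 5: [0↦1, 1↦9, 2↦4, 3↦8, 4↦10, 5↦10, 6↦8, 7↦4, 8↦9, 9↦1, 10↦2]  zeros at y ∈ ∅
  x = 6: [0↦0, 1↦10, 2↦7, 3↦2, 4↦6, 5↦8, 6↦8, 7↦6, 8↦2, 9↦7, 10↦10]  zeros at y ∈ {0}
  x = 7: [0↦6, 1↦7, 2↦6, 3↦3, 4↦9, 5↦2, 6↦4, 7↦4, 8↦2, 9↦9, 10↦3]  zeros at y ∈ ∅
  x = 8: [0↦8, 1↦0, 2↦1, 3↦0, 4↦8, 5↦3, 6↦7, 7↦9, 8↦9, 9↦7, 10↦3]  zeros at y ∈ {1, 3}
  x = 9: [0↦6, 1↦0, 2↦3, 3↦4, 4↦3, 5↦0, 6↦6, 7↦10, 8↦1, 9↦1, 10↦10]  zeros at y ∈ {1, 5}
  x = 10: [0↦0, 1↦7, 2↦1, 3↦4, 4↦5, 5↦4, 6↦1, 7↦7, 8↦0, 9↦2, 10↦2]  zeros at y ∈ {0, 8}
Collecting zeros: affine points = {(0, 3), (0, 7), (1, 5), (1, 7), (3, 8), (6, 0), (8, 1), (8, 3), (9, 1), (9, 5), (10, 0), (10, 8)}.
Total count |C(F_11)_aff| = 12.


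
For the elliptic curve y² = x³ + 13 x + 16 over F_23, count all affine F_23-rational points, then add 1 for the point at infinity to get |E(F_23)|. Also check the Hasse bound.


Affine points = {(0, 4), (0, 19), (2, 2), (2, 21), (3, 6), (3, 17), (7, 6), (7, 17), (11, 8), (11, 15), (13, 6), (13, 17), (22, 5), (22, 18)}; affine count = 14; |E(F_23)| = 15.

Discriminant check: Δ ∝ 4a³ + 27b² = 4·13³ + 27·16² = 4·2197 + 27·256 ≡ 14 (mod 23). Nonzero ⇒ E is nonsingular.
For each x ∈ F_23, compute rhs = x³ + 13·x + 16 mod 23, then count y ∈ F_23 with y² ≡ rhs.
  x = 0: rhs = 16, matching y values: 4, 19 (2 points).
  x = 1: rhs = 7, matching y values: none (0 points).
  x = 2: rhs = 4, matching y values: 2, 21 (2 points).
  x = 3: rhs = 13, matching y values: 6, 17 (2 points).
  x = 4: rhs = 17, matching y values: none (0 points).
  x = 5: rhs = 22, matching y values: none (0 points).
  x = 6: rhs = 11, matching y values: none (0 points).
  x = 7: rhs = 13, matching y values: 6, 17 (2 points).
  x = 8: rhs = 11, matching y values: none (0 points).
  x = 9: rhs = 11, matching y values: none (0 points).
  x = 10: rhs = 19, matching y values: none (0 points).
  x = 11: rhs = 18, matching y values: 8, 15 (2 points).
  x = 12: rhs = 14, matching y values: none (0 points).
  x = 13: rhs = 13, matching y values: 6, 17 (2 points).
  x = 14: rhs = 21, matching y values: none (0 points).
  x = 15: rhs = 21, matching y values: none (0 points).
  x = 16: rhs = 19, matching y values: none (0 points).
  x = 17: rhs = 21, matching y values: none (0 points).
  x = 18: rhs = 10, matching y values: none (0 points).
  x = 19: rhs = 15, matching y values: none (0 points).
  x = 20: rhs = 19, matching y values: none (0 points).
  x = 21: rhs = 5, matching y values: none (0 points).
  x = 22: rhs = 2, matching y values: 5, 18 (2 points).
Total affine count: 14.
Full point count |E(F_23)| = 14 + 1 = 15.
Hasse bound: |15 − (23+1)| = |-9| = 9 ≤ 2√23 ≈ 9.5917 ✓.


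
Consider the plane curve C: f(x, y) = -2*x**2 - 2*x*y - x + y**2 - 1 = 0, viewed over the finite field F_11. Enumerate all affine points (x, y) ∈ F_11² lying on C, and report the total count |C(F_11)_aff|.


Affine F_11-points: {(0, 1), (0, 10), (1, 5), (1, 8), (2, 0), (2, 4), (3, 0), (3, 6), (4, 1), (4, 7), (5, 3), (5, 7), (6, 2), (6, 10), (7, 6), (7, 8), (8, 2), (8, 3), (9, 9), (10, 4), (10, 5)}; count = 21.

For each of the 121 pairs (x, y) ∈ F_11², evaluate f(x, y) mod 11. Record the zeros.
  x = 0: [0↦10, 1↦0, 2↦3, 3↦8, 4↦4, 5↦2, 6↦2, 7↦4, 8↦8, 9↦3, 10↦0]  zeros at y ∈ {1, 10}
  x = 1: [0↦7, 1↦6, 2↦7, 3↦10, 4↦4, 5↦0, 6↦9, 7↦9, 8↦0, 9↦4, 10↦10]  zeros at y ∈ {5, 8}
  x = 2: [0↦0, 1↦8, 2↦7, 3↦8, 4↦0, 5↦5, 6↦1, 7↦10, 8↦10, 9↦1, 10↦5]  zeros at y ∈ {0, 4}
  x = 3: [0↦0, 1↦6, 2↦3, 3↦2, 4↦3, 5↦6, 6↦0, 7↦7, 8↦5, 9↦5, 10↦7]  zeros at y ∈ {0, 6}
  x = 4: [0↦7, 1↦0, 2↦6, 3↦3, 4↦2, 5↦3, 6↦6, 7↦0, 8↦7, 9↦5, 10↦5]  zeros at y ∈ {1, 7}
  x = 5: [0↦10, 1↦1, 2↦5, 3↦0, 4↦8, 5↦7, 6↦8, 7↦0, 8↦5, 9↦1, 10↦10]  zeros at y ∈ {3, 7}
  x = 6: [0↦9, 1↦9, 2↦0, 3↦4, 4↦10, 5↦7, 6↦6, 7↦7, 8↦10, 9↦4, 10↦0]  zeros at y ∈ {2, 10}
  x = 7: [0↦4, 1↦2, 2↦2, 3↦4, 4↦8, 5↦3, 6↦0, 7↦10, 8↦0, 9↦3, 10↦8]  zeros at y ∈ {6, 8}
  x = 8: [0↦6, 1↦2, 2↦0, 3↦0, 4↦2, 5↦6, 6↦1, 7↦9, 8↦8, 9↦9, 10↦1]  zeros at y ∈ {2, 3}
  x = 9: [0↦4, 1↦9, 2↦5, 3↦3, 4↦3, 5↦5, 6↦9, 7↦4, 8↦1, 9↦0, 10↦1]  zeros at y ∈ {9}
  x = 10: [0↦9, 1↦1, 2↦6, 3↦2, 4↦0, 5↦0, 6↦2, 7↦6, 8↦1, 9↦9, 10↦8]  zeros at y ∈ {4, 5}
Collecting zeros: affine points = {(0, 1), (0, 10), (1, 5), (1, 8), (2, 0), (2, 4), (3, 0), (3, 6), (4, 1), (4, 7), (5, 3), (5, 7), (6, 2), (6, 10), (7, 6), (7, 8), (8, 2), (8, 3), (9, 9), (10, 4), (10, 5)}.
Total count |C(F_11)_aff| = 21.


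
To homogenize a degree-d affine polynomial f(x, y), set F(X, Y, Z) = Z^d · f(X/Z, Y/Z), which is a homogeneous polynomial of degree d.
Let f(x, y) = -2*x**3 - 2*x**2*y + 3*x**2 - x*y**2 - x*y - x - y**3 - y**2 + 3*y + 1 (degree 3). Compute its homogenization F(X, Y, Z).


F(X, Y, Z) = -2*X**3 - 2*X**2*Y + 3*X**2*Z - X*Y**2 - X*Y*Z - X*Z**2 - Y**3 - Y**2*Z + 3*Y*Z**2 + Z**3

deg(f) = 3.
Substitute x = X/Z, y = Y/Z into f, then multiply by Z^3.
  monomial -2·x^3·y^0 ↦ -2·X^3·Y^0·Z^0.
  monomial -2·x^2·y^1 ↦ -2·X^2·Y^1·Z^0.
  monomial 3·x^2·y^0 ↦ 3·X^2·Y^0·Z^1.
  monomial -1·x^1·y^2 ↦ -1·X^1·Y^2·Z^0.
  monomial -1·x^1·y^1 ↦ -1·X^1·Y^1·Z^1.
  monomial -1·x^1·y^0 ↦ -1·X^1·Y^0·Z^2.
  monomial -1·x^0·y^3 ↦ -1·X^0·Y^3·Z^0.
  monomial -1·x^0·y^2 ↦ -1·X^0·Y^2·Z^1.
  monomial 3·x^0·y^1 ↦ 3·X^0·Y^1·Z^2.
  monomial 1·x^0·y^0 ↦ 1·X^0·Y^0·Z^3.
Collecting: F(X, Y, Z) = -2*X**3 - 2*X**2*Y + 3*X**2*Z - X*Y**2 - X*Y*Z - X*Z**2 - Y**3 - Y**2*Z + 3*Y*Z**2 + Z**3.


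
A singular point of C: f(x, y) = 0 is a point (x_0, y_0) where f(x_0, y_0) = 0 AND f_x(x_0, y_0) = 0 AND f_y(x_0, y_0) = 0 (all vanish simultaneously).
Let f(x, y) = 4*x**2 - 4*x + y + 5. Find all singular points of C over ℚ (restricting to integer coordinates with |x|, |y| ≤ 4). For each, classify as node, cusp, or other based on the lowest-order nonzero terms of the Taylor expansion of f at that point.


No singular points in the scanned grid; C is smooth there.

Compute partial derivatives:
  f_x = 8*x - 4.
  f_y = 1.
f_y = 1 is a nonzero constant, so f_y never vanishes: no point (x, y) can satisfy f = f_x = f_y = 0. In particular no (x, y) ∈ {−4, ..., 4}² is singular; the curve is smooth.


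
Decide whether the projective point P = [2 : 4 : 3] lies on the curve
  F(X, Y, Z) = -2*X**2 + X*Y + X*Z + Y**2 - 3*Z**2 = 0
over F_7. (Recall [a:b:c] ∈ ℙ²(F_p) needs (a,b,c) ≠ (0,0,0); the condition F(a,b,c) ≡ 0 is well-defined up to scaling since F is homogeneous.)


F(2,4,3) ≡ 2 (mod 7); P is NOT on the curve.

Evaluate F(2, 4, 3) term-by-term (mod 7).
  -2*X**2 ↦ -2·4·1·1 = -8
  X*Y ↦ 1·2·4·1 = 8
  X*Z ↦ 1·2·1·3 = 6
  Y**2 ↦ 1·1·16·1 = 16
  -3*Z**2 ↦ -3·1·1·9 = -27
Sum: F(2, 4, 3) = (-8) + (8) + (6) + (16) + (-27) = -5.
Reducing mod 7: -5 ≡ 2 (mod 7).
Since F(a, b, c) ≡ 2 ≠ 0 (mod 7), P does NOT lie on the curve.


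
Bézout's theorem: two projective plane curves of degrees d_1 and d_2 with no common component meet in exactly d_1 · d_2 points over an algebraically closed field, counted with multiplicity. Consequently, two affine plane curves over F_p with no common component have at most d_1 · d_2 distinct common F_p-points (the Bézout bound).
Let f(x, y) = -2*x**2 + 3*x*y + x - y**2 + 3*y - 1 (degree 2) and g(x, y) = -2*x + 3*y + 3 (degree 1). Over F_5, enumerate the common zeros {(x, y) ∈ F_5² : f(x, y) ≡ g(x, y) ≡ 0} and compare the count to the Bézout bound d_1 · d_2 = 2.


Common zeros: {(0, 4), (3, 1)}; count = 2; Bézout bound = 2.

deg(f) = 2, deg(g) = 1, so Bézout bound = 2.
Scan x ∈ F_5. For each x, list the y ∈ F_5 with f(x, y) ≡ 0 and those with g(x, y) ≡ 0 (mod 5); the common zeros in that column are the intersection.
  x = 0: f ≡ 0 at y ∈ {4}; g ≡ 0 at y ∈ {4}; common: {4}.
  x = 1: f ≡ 0 at y ∈ ∅; g ≡ 0 at y ∈ {3}; common: ∅.
  x = 2: f ≡ 0 at y ∈ ∅; g ≡ 0 at y ∈ {2}; common: ∅.
  x = 3: f ≡ 0 at y ∈ {1}; g ≡ 0 at y ∈ {1}; common: {1}.
  x = 4: f ≡ 0 at y ∈ {1, 4}; g ≡ 0 at y ∈ {0}; common: ∅.
Collecting: common zeros = {(0, 4), (3, 1)}, so the count is 2.
Comparison with the Bézout bound: 2 ≤ 2 = deg(f)·deg(g), as expected for curves with no common component (the bound is attained).


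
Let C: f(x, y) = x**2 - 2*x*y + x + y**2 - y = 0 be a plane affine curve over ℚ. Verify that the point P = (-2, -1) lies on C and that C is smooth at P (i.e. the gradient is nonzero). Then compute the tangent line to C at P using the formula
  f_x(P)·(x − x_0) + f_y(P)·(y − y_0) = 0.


Tangent line at P: -x + y - 1 = 0.

Step 1: f(-2, -1) = 0, so P lies on C.
Step 2: partial derivatives
  f_x(x, y) = 2*x - 2*y + 1, f_y(x, y) = -2*x + 2*y - 1.
  f_x(P) = -1, f_y(P) = 1 (gradient nonzero, so P is smooth).
Step 3: tangent line at P: -1·(x − -2) + 1·(y − -1) = 0.
Expanding: -x + y - 1 = 0.


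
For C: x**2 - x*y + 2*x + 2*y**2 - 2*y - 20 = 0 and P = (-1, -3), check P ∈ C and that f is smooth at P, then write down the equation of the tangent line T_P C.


Tangent line at P: 3*x - 13*y - 36 = 0.

Step 1: f(-1, -3) = 0, so P lies on C.
Step 2: partial derivatives
  f_x(x, y) = 2*x - y + 2, f_y(x, y) = -x + 4*y - 2.
  f_x(P) = 3, f_y(P) = -13 (gradient nonzero, so P is smooth).
Step 3: tangent line at P: 3·(x − -1) + -13·(y − -3) = 0.
Expanding: 3*x - 13*y - 36 = 0.


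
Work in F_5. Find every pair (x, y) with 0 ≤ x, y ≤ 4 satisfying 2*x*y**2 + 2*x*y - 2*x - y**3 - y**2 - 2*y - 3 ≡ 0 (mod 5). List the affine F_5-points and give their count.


Affine F_5-points: {(0, 3), (1, 0), (1, 1), (2, 4)}; count = 4.

For each of the 25 pairs (x, y) ∈ F_5², evaluate f(x, y) mod 5. Record the zeros.
  x = 0: [0↦2, 1↦3, 2↦1, 3↦0, 4↦4]  zeros at y ∈ {3}
  x = 1: [0↦0, 1↦0, 2↦1, 3↦2, 4↦2]  zeros at y ∈ {0, 1}
  x = 2: [0↦3, 1↦2, 2↦1, 3↦4, 4↦0]  zeros at y ∈ {4}
  x = 3: [0↦1, 1↦4, 2↦1, 3↦1, 4↦3]  zeros at y ∈ ∅
  x = 4: [0↦4, 1↦1, 2↦1, 3↦3, 4↦1]  zeros at y ∈ ∅
Collecting zeros: affine points = {(0, 3), (1, 0), (1, 1), (2, 4)}.
Total count |C(F_5)_aff| = 4.


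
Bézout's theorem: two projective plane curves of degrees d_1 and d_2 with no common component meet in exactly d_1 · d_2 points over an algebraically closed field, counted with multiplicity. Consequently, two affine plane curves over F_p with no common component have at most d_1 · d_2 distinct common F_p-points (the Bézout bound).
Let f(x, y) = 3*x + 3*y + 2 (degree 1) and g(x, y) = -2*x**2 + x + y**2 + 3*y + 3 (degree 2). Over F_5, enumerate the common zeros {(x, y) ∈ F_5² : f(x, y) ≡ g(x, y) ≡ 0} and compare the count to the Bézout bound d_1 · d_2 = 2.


Common zeros: {(2, 4), (4, 2)}; count = 2; Bézout bound = 2.

deg(f) = 1, deg(g) = 2, so Bézout bound = 2.
Scan x ∈ F_5. For each x, list the y ∈ F_5 with f(x, y) ≡ 0 and those with g(x, y) ≡ 0 (mod 5); the common zeros in that column are the intersection.
  x = 0: f ≡ 0 at y ∈ {1}; g ≡ 0 at y ∈ ∅; common: ∅.
  x = 1: f ≡ 0 at y ∈ {0}; g ≡ 0 at y ∈ {3, 4}; common: ∅.
  x = 2: f ≡ 0 at y ∈ {4}; g ≡ 0 at y ∈ {3, 4}; common: {4}.
  x = 3: f ≡ 0 at y ∈ {3}; g ≡ 0 at y ∈ ∅; common: ∅.
  x = 4: f ≡ 0 at y ∈ {2}; g ≡ 0 at y ∈ {0, 2}; common: {2}.
Collecting: common zeros = {(2, 4), (4, 2)}, so the count is 2.
Comparison with the Bézout bound: 2 ≤ 2 = deg(f)·deg(g), as expected for curves with no common component (the bound is attained).


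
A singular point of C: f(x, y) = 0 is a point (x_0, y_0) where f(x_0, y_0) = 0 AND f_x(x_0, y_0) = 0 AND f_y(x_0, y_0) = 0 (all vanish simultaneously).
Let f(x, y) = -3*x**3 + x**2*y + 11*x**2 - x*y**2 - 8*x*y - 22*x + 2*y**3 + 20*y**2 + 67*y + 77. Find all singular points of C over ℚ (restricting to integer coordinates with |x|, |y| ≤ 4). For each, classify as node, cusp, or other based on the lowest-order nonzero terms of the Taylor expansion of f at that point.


Singular points: {(1, -3)}; classification: node.

Compute partial derivatives:
  f_x = -9*x**2 + 2*x*y + 22*x - y**2 - 8*y - 22.
  f_y = x**2 - 2*x*y - 8*x + 6*y**2 + 40*y + 67.
Scan x_0 ∈ {−4, ..., 4}. For each x_0, f_y(x_0, y) is a polynomial in y; find its integer roots y ∈ {−4, ..., 4}, then test f_x and f at those candidates.
  x = -4: f_y(-4, y) = 6*y**2 + 48*y + 115; no integer root y with |y| ≤ 4.
  x = -3: f_y(-3, y) = 6*y**2 + 46*y + 100; no integer root y with |y| ≤ 4.
  x = -2: f_y(-2, y) = 6*y**2 + 44*y + 87; no integer root y with |y| ≤ 4.
  x = -1: f_y(-1, y) = 6*y**2 + 42*y + 76; no integer root y with |y| ≤ 4.
  x = 0: f_y(0, y) = 6*y**2 + 40*y + 67; no integer root y with |y| ≤ 4.
  x = 1: f_y(1, y) = 6*y**2 + 38*y + 60; vanishes at y ∈ {-3}. (1, -3): f_x = 0, f = 0 — SINGULAR.
  x = 2: f_y(2, y) = 6*y**2 + 36*y + 55; no integer root y with |y| ≤ 4.
  x = 3: f_y(3, y) = 6*y**2 + 34*y + 52; no integer root y with |y| ≤ 4.
  x = 4: f_y(4, y) = 6*y**2 + 32*y + 51; no integer root y with |y| ≤ 4.
Only singular point on the grid: (1, -3).
Classify: substitute x = 1 + u, y = -3 + v and expand: f = -3*u**3 + u**2*v - u**2 - u*v**2 + 2*v**3 + v**2.
No constant or linear terms (consistent with a singular point). Quadratic part: -u**2 + v**2. Cubic part: -3*u**3 + u**2*v - u*v**2 + 2*v**3.
The quadratic part v**2 - u**2 = (v − u)(v + u) splits into two distinct linear factors, so there are two distinct tangent lines y − -3 = ±(x − 1) — this is a node (ordinary double point).
Classification: node.


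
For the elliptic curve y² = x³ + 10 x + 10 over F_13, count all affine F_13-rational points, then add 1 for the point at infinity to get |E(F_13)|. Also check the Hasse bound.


Affine points = {(0, 6), (0, 7), (2, 5), (2, 8), (4, 6), (4, 7), (5, 4), (5, 9), (6, 0), (8, 2), (8, 11), (9, 6), (9, 7), (12, 5), (12, 8)}; affine count = 15; |E(F_13)| = 16.

Discriminant check: Δ ∝ 4a³ + 27b² = 4·10³ + 27·10² = 4·1000 + 27·100 ≡ 5 (mod 13). Nonzero ⇒ E is nonsingular.
For each x ∈ F_13, compute rhs = x³ + 10·x + 10 mod 13, then count y ∈ F_13 with y² ≡ rhs.
  x = 0: rhs = 10, matching y values: 6, 7 (2 points).
  x = 1: rhs = 8, matching y values: none (0 points).
  x = 2: rhs = 12, matching y values: 5, 8 (2 points).
  x = 3: rhs = 2, matching y values: none (0 points).
  x = 4: rhs = 10, matching y values: 6, 7 (2 points).
  x = 5: rhs = 3, matching y values: 4, 9 (2 points).
  x = 6: rhs = 0, matching y values: 0 (1 points).
  x = 7: rhs = 7, matching y values: none (0 points).
  x = 8: rhs = 4, matching y values: 2, 11 (2 points).
  x = 9: rhs = 10, matching y values: 6, 7 (2 points).
  x = 10: rhs = 5, matching y values: none (0 points).
  x = 11: rhs = 8, matching y values: none (0 points).
  x = 12: rhs = 12, matching y values: 5, 8 (2 points).
Total affine count: 15.
Full point count |E(F_13)| = 15 + 1 = 16.
Hasse bound: |16 − (13+1)| = |2| = 2 ≤ 2√13 ≈ 7.2111 ✓.


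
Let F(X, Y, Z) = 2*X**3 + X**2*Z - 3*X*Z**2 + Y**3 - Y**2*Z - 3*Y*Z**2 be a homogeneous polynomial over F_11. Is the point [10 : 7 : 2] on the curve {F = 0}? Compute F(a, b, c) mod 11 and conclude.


F(10,7,2) ≡ 8 (mod 11); P is NOT on the curve.

Evaluate F(10, 7, 2) term-by-term (mod 11).
  2*X**3 ↦ 2·1000·1·1 = 2000
  X**2*Z ↦ 1·100·1·2 = 200
  -3*X*Z**2 ↦ -3·10·1·4 = -120
  Y**3 ↦ 1·1·343·1 = 343
  -Y**2*Z ↦ -1·1·49·2 = -98
  -3*Y*Z**2 ↦ -3·1·7·4 = -84
Sum: F(10, 7, 2) = (2000) + (200) + (-120) + (343) + (-98) + (-84) = 2241.
Reducing mod 11: 2241 ≡ 8 (mod 11).
Since F(a, b, c) ≡ 8 ≠ 0 (mod 11), P does NOT lie on the curve.


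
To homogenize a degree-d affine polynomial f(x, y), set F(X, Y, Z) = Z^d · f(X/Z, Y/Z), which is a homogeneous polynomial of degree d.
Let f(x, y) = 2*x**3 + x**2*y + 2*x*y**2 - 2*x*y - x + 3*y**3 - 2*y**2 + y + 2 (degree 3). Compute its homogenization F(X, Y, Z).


F(X, Y, Z) = 2*X**3 + X**2*Y + 2*X*Y**2 - 2*X*Y*Z - X*Z**2 + 3*Y**3 - 2*Y**2*Z + Y*Z**2 + 2*Z**3

deg(f) = 3.
Substitute x = X/Z, y = Y/Z into f, then multiply by Z^3.
  monomial 2·x^3·y^0 ↦ 2·X^3·Y^0·Z^0.
  monomial 1·x^2·y^1 ↦ 1·X^2·Y^1·Z^0.
  monomial 2·x^1·y^2 ↦ 2·X^1·Y^2·Z^0.
  monomial -2·x^1·y^1 ↦ -2·X^1·Y^1·Z^1.
  monomial -1·x^1·y^0 ↦ -1·X^1·Y^0·Z^2.
  monomial 3·x^0·y^3 ↦ 3·X^0·Y^3·Z^0.
  monomial -2·x^0·y^2 ↦ -2·X^0·Y^2·Z^1.
  monomial 1·x^0·y^1 ↦ 1·X^0·Y^1·Z^2.
  monomial 2·x^0·y^0 ↦ 2·X^0·Y^0·Z^3.
Collecting: F(X, Y, Z) = 2*X**3 + X**2*Y + 2*X*Y**2 - 2*X*Y*Z - X*Z**2 + 3*Y**3 - 2*Y**2*Z + Y*Z**2 + 2*Z**3.


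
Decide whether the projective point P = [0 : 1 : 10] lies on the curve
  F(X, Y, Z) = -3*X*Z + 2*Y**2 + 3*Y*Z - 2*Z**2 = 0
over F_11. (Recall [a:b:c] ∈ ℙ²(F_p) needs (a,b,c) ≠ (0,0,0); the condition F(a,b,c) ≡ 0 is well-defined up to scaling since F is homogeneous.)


F(0,1,10) ≡ 8 (mod 11); P is NOT on the curve.

Evaluate F(0, 1, 10) term-by-term (mod 11).
  -3*X*Z ↦ -3·0·1·10 = 0
  2*Y**2 ↦ 2·1·1·1 = 2
  3*Y*Z ↦ 3·1·1·10 = 30
  -2*Z**2 ↦ -2·1·1·100 = -200
Sum: F(0, 1, 10) = (0) + (2) + (30) + (-200) = -168.
Reducing mod 11: -168 ≡ 8 (mod 11).
Since F(a, b, c) ≡ 8 ≠ 0 (mod 11), P does NOT lie on the curve.


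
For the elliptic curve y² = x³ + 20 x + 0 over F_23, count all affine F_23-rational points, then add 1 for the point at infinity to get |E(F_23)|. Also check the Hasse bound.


Affine points = {(0, 0), (2, 5), (2, 18), (3, 8), (3, 15), (4, 11), (4, 12), (5, 8), (5, 15), (7, 0), (9, 9), (9, 14), (10, 2), (10, 21), (12, 6), (12, 17), (15, 8), (15, 15), (16, 0), (17, 3), (17, 20), (22, 5), (22, 18)}; affine count = 23; |E(F_23)| = 24.

Discriminant check: Δ ∝ 4a³ + 27b² = 4·20³ + 27·0² = 4·8000 + 27·0 ≡ 7 (mod 23). Nonzero ⇒ E is nonsingular.
For each x ∈ F_23, compute rhs = x³ + 20·x + 0 mod 23, then count y ∈ F_23 with y² ≡ rhs.
  x = 0: rhs = 0, matching y values: 0 (1 points).
  x = 1: rhs = 21, matching y values: none (0 points).
  x = 2: rhs = 2, matching y values: 5, 18 (2 points).
  x = 3: rhs = 18, matching y values: 8, 15 (2 points).
  x = 4: rhs = 6, matching y values: 11, 12 (2 points).
  x = 5: rhs = 18, matching y values: 8, 15 (2 points).
  x = 6: rhs = 14, matching y values: none (0 points).
  x = 7: rhs = 0, matching y values: 0 (1 points).
  x = 8: rhs = 5, matching y values: none (0 points).
  x = 9: rhs = 12, matching y values: 9, 14 (2 points).
  x = 10: rhs = 4, matching y values: 2, 21 (2 points).
  x = 11: rhs = 10, matching y values: none (0 points).
  x = 12: rhs = 13, matching y values: 6, 17 (2 points).
  x = 13: rhs = 19, matching y values: none (0 points).
  x = 14: rhs = 11, matching y values: none (0 points).
  x = 15: rhs = 18, matching y values: 8, 15 (2 points).
  x = 16: rhs = 0, matching y values: 0 (1 points).
  x = 17: rhs = 9, matching y values: 3, 20 (2 points).
  x = 18: rhs = 5, matching y values: none (0 points).
  x = 19: rhs = 17, matching y values: none (0 points).
  x = 20: rhs = 5, matching y values: none (0 points).
  x = 21: rhs = 21, matching y values: none (0 points).
  x = 22: rhs = 2, matching y values: 5, 18 (2 points).
Total affine count: 23.
Full point count |E(F_23)| = 23 + 1 = 24.
Hasse bound: |24 − (23+1)| = |0| = 0 ≤ 2√23 ≈ 9.5917 ✓.


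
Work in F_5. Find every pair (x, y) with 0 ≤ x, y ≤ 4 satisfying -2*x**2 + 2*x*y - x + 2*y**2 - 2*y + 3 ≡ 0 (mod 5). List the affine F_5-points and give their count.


Affine F_5-points: {(0, 3), (1, 0), (2, 2), (3, 4), (4, 1)}; count = 5.

For each of the 25 pairs (x, y) ∈ F_5², evaluate f(x, y) mod 5. Record the zeros.
  x = 0: [0↦3, 1↦3, 2↦2, 3↦0, 4↦2]  zeros at y ∈ {3}
  x = 1: [0↦0, 1↦2, 2↦3, 3↦3, 4↦2]  zeros at y ∈ {0}
  x = 2: [0↦3, 1↦2, 2↦0, 3↦2, 4↦3]  zeros at y ∈ {2}
  x = 3: [0↦2, 1↦3, 2↦3, 3↦2, 4↦0]  zeros at y ∈ {4}
  x = 4: [0↦2, 1↦0, 2↦2, 3↦3, 4↦3]  zeros at y ∈ {1}
Collecting zeros: affine points = {(0, 3), (1, 0), (2, 2), (3, 4), (4, 1)}.
Total count |C(F_5)_aff| = 5.


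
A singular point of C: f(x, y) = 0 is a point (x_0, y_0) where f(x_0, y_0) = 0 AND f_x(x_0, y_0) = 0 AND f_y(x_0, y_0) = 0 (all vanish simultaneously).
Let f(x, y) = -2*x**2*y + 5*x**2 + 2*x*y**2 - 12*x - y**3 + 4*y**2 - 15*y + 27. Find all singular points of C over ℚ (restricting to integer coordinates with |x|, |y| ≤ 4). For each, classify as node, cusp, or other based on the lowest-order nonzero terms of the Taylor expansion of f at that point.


Singular points: {(3, 3)}; classification: node.

Compute partial derivatives:
  f_x = -4*x*y + 10*x + 2*y**2 - 12.
  f_y = -2*x**2 + 4*x*y - 3*y**2 + 8*y - 15.
Scan x_0 ∈ {−4, ..., 4}. For each x_0, f_y(x_0, y) is a polynomial in y; find its integer roots y ∈ {−4, ..., 4}, then test f_x and f at those candidates.
  x = -4: f_y(-4, y) = -3*y**2 - 8*y - 47; no integer root y with |y| ≤ 4.
  x = -3: f_y(-3, y) = -3*y**2 - 4*y - 33; no integer root y with |y| ≤ 4.
  x = -2: f_y(-2, y) = -3*y**2 - 23; no integer root y with |y| ≤ 4.
  x = -1: f_y(-1, y) = -3*y**2 + 4*y - 17; no integer root y with |y| ≤ 4.
  x = 0: f_y(0, y) = -3*y**2 + 8*y - 15; no integer root y with |y| ≤ 4.
  x = 1: f_y(1, y) = -3*y**2 + 12*y - 17; no integer root y with |y| ≤ 4.
  x = 2: f_y(2, y) = -3*y**2 + 16*y - 23; no integer root y with |y| ≤ 4.
  x = 3: f_y(3, y) = -3*y**2 + 20*y - 33; vanishes at y ∈ {3}. (3, 3): f_x = 0, f = 0 — SINGULAR.
  x = 4: f_y(4, y) = -3*y**2 + 24*y - 47; no integer root y with |y| ≤ 4.
Only singular point on the grid: (3, 3).
Classify: substitute x = 3 + u, y = 3 + v and expand: f = -2*u**2*v - u**2 + 2*u*v**2 - v**3 + v**2.
No constant or linear terms (consistent with a singular point). Quadratic part: -u**2 + v**2. Cubic part: -2*u**2*v + 2*u*v**2 - v**3.
The quadratic part v**2 - u**2 = (v − u)(v + u) splits into two distinct linear factors, so there are two distinct tangent lines y − 3 = ±(x − 3) — this is a node (ordinary double point).
Classification: node.


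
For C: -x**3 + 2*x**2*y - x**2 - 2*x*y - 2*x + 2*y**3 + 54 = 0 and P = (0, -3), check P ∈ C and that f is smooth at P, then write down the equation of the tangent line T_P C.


Tangent line at P: 4*x + 54*y + 162 = 0.

Step 1: f(0, -3) = 0, so P lies on C.
Step 2: partial derivatives
  f_x(x, y) = -3*x**2 + 4*x*y - 2*x - 2*y - 2, f_y(x, y) = 2*x**2 - 2*x + 6*y**2.
  f_x(P) = 4, f_y(P) = 54 (gradient nonzero, so P is smooth).
Step 3: tangent line at P: 4·(x − 0) + 54·(y − -3) = 0.
Expanding: 4*x + 54*y + 162 = 0.


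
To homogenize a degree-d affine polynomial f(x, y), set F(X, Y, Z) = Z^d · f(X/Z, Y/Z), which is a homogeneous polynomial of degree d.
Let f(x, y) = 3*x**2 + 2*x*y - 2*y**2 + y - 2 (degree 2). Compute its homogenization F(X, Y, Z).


F(X, Y, Z) = 3*X**2 + 2*X*Y - 2*Y**2 + Y*Z - 2*Z**2

deg(f) = 2.
Substitute x = X/Z, y = Y/Z into f, then multiply by Z^2.
  monomial 3·x^2·y^0 ↦ 3·X^2·Y^0·Z^0.
  monomial 2·x^1·y^1 ↦ 2·X^1·Y^1·Z^0.
  monomial -2·x^0·y^2 ↦ -2·X^0·Y^2·Z^0.
  monomial 1·x^0·y^1 ↦ 1·X^0·Y^1·Z^1.
  monomial -2·x^0·y^0 ↦ -2·X^0·Y^0·Z^2.
Collecting: F(X, Y, Z) = 3*X**2 + 2*X*Y - 2*Y**2 + Y*Z - 2*Z**2.


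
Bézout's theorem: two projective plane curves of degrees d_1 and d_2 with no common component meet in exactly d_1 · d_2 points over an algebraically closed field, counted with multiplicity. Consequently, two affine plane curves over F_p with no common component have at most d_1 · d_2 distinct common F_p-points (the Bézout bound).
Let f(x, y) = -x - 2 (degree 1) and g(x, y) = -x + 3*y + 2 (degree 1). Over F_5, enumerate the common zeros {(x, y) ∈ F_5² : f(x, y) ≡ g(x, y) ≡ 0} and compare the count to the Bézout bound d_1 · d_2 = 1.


Common zeros: {(3, 2)}; count = 1; Bézout bound = 1.

deg(f) = 1, deg(g) = 1, so Bézout bound = 1.
Scan x ∈ F_5. For each x, list the y ∈ F_5 with f(x, y) ≡ 0 and those with g(x, y) ≡ 0 (mod 5); the common zeros in that column are the intersection.
  x = 0: f ≡ 0 at y ∈ ∅; g ≡ 0 at y ∈ {1}; common: ∅.
  x = 1: f ≡ 0 at y ∈ ∅; g ≡ 0 at y ∈ {3}; common: ∅.
  x = 2: f ≡ 0 at y ∈ ∅; g ≡ 0 at y ∈ {0}; common: ∅.
  x = 3: f ≡ 0 at y ∈ {0, 1, 2, 3, 4}; g ≡ 0 at y ∈ {2}; common: {2}.
  x = 4: f ≡ 0 at y ∈ ∅; g ≡ 0 at y ∈ {4}; common: ∅.
Collecting: common zeros = {(3, 2)}, so the count is 1.
Comparison with the Bézout bound: 1 ≤ 1 = deg(f)·deg(g), as expected for curves with no common component (the bound is attained).
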